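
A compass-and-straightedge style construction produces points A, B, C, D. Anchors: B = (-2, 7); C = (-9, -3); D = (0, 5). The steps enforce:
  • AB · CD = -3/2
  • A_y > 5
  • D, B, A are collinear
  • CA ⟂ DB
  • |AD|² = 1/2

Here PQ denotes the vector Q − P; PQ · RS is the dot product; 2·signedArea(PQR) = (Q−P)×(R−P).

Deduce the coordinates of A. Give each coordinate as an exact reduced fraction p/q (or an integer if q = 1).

A = (-1/2, 11/2)

1. A_x = -1/2  [D, B, A are collinear ∩ CA ⟂ DB]
2. A_y = 11/2  [D, B, A are collinear ∩ CA ⟂ DB]
   → A = (-1/2, 11/2)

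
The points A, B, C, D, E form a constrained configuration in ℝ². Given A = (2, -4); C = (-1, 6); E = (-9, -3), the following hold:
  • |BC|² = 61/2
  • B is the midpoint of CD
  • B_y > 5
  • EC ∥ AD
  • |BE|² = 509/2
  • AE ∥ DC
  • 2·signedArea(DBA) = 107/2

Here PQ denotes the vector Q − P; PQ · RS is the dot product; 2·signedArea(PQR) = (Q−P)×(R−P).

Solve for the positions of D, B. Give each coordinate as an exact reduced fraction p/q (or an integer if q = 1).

1. D_x = 10  [AE ∥ DC ∩ EC ∥ AD]
2. D_y = 5  [AE ∥ DC ∩ EC ∥ AD]
   → D = (10, 5)
3. B_x = 9/2  [B is the midpoint of CD]
4. B_y = 11/2  [B is the midpoint of CD]
   → B = (9/2, 11/2)

B = (9/2, 11/2)
D = (10, 5)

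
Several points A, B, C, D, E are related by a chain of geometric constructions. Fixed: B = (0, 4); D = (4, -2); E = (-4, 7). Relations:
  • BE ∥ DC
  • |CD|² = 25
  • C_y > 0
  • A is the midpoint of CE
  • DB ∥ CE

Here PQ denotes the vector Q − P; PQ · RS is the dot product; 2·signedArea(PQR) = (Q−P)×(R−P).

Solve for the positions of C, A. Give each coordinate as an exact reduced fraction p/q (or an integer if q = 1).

A = (-2, 4)
C = (0, 1)

1. C_x = 0  [DB ∥ CE ∩ BE ∥ DC]
2. C_y = 1  [DB ∥ CE ∩ BE ∥ DC]
   → C = (0, 1)
3. A_x = -2  [A is the midpoint of CE]
4. A_y = 4  [A is the midpoint of CE]
   → A = (-2, 4)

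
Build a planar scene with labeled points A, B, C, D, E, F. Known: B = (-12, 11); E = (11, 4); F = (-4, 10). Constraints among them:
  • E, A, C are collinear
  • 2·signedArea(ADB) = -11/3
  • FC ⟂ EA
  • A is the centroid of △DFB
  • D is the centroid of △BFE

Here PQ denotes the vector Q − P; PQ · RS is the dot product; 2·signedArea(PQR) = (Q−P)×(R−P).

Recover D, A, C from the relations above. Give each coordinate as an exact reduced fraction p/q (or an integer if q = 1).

1. D_x = -5/3  [D is the centroid of △BFE]
2. D_y = 25/3  [D is the centroid of △BFE]
   → D = (-5/3, 25/3)
3. A_x = -53/9  [A is the centroid of △DFB]
4. A_y = 88/9  [A is the centroid of △DFB]
   → A = (-53/9, 88/9)
5. C_x = -6881/1613  [E, A, C are collinear ∩ FC ⟂ EA]
6. C_y = 14876/1613  [E, A, C are collinear ∩ FC ⟂ EA]
   → C = (-6881/1613, 14876/1613)

A = (-53/9, 88/9)
C = (-6881/1613, 14876/1613)
D = (-5/3, 25/3)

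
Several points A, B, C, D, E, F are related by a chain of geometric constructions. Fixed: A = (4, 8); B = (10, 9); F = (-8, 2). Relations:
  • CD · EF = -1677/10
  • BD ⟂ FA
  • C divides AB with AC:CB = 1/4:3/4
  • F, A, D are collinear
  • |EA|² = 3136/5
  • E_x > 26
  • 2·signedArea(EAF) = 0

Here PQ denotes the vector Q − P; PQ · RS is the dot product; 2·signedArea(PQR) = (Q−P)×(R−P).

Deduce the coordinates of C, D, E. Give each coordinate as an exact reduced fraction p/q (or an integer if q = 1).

C = (11/2, 33/4)
D = (46/5, 53/5)
E = (132/5, 96/5)

1. C_x = 11/2  [C divides AB with AC:CB = 1/4:3/4]
2. C_y = 33/4  [C divides AB with AC:CB = 1/4:3/4]
   → C = (11/2, 33/4)
3. D_x = 46/5  [F, A, D are collinear ∩ BD ⟂ FA]
4. D_y = 53/5  [F, A, D are collinear ∩ BD ⟂ FA]
   → D = (46/5, 53/5)
5. E_x = 132/5  [2·signedArea(EAF) = 0 ∩ CD · EF = -1677/10]
6. E_y = 96/5  [2·signedArea(EAF) = 0 ∩ CD · EF = -1677/10]
   → E = (132/5, 96/5)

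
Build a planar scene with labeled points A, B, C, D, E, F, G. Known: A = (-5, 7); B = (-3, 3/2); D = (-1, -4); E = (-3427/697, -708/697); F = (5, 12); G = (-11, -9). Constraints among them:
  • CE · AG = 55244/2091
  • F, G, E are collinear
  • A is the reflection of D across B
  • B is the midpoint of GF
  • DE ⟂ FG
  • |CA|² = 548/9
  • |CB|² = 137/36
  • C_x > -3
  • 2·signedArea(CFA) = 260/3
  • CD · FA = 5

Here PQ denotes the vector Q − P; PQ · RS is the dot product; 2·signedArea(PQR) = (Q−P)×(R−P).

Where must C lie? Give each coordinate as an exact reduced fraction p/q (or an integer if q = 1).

1. C_x = -7/3  [2·signedArea(CFA) = 260/3 ∩ CE · AG = 55244/2091]
2. C_y = -1/3  [2·signedArea(CFA) = 260/3 ∩ CE · AG = 55244/2091]
   → C = (-7/3, -1/3)

C = (-7/3, -1/3)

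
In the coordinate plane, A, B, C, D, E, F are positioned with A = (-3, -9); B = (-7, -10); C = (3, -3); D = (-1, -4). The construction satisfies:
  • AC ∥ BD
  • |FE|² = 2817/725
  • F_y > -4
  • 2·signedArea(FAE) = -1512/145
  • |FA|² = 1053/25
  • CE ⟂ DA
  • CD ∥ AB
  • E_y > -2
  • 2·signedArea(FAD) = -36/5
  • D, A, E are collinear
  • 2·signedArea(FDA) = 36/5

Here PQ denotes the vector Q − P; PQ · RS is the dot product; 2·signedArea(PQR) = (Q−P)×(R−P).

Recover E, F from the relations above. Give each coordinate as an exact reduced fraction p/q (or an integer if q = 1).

1. E_x = -3/29  [D, A, E are collinear ∩ CE ⟂ DA]
2. E_y = -51/29  [D, A, E are collinear ∩ CE ⟂ DA]
   → E = (-3/29, -51/29)
3. F_x = 3/5  [line -210/29·x + 84/29·y + 2142/145 = 0 ∩ |FA|² = 1053/25]
4. F_y = -18/5  [line -210/29·x + 84/29·y + 2142/145 = 0 ∩ |FA|² = 1053/25]
   → F = (3/5, -18/5)

E = (-3/29, -51/29)
F = (3/5, -18/5)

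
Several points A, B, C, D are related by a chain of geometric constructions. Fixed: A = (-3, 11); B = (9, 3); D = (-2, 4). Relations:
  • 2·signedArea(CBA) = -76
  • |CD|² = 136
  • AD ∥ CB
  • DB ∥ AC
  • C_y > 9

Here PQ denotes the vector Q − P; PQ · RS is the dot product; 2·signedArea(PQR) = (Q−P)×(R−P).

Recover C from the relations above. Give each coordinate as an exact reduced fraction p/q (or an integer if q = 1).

1. C_x = 8  [AD ∥ CB ∩ DB ∥ AC]
2. C_y = 10  [AD ∥ CB ∩ DB ∥ AC]
   → C = (8, 10)

C = (8, 10)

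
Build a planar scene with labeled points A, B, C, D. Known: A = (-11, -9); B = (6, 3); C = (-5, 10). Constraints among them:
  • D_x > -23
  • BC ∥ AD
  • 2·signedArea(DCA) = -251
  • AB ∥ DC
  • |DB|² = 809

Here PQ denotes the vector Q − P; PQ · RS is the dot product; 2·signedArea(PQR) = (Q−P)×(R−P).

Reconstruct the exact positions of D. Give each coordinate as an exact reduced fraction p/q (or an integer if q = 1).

D = (-22, -2)

1. D_x = -22  [AB ∥ DC ∩ BC ∥ AD]
2. D_y = -2  [AB ∥ DC ∩ BC ∥ AD]
   → D = (-22, -2)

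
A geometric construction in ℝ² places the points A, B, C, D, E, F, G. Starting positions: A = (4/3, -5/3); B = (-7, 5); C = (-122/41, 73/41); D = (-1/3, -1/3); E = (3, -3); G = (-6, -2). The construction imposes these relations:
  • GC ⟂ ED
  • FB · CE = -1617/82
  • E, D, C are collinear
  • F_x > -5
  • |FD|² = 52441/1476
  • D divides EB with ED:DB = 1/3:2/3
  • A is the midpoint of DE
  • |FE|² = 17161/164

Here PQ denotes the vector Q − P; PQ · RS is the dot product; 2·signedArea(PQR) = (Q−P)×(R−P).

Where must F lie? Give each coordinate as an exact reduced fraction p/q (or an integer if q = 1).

1. F_x = -409/82  [line -245/41·x + 196/41·y + -3773/82 = 0 ∩ |FE|² = 17161/164]
2. F_y = 139/41  [line -245/41·x + 196/41·y + -3773/82 = 0 ∩ |FE|² = 17161/164]
   → F = (-409/82, 139/41)

F = (-409/82, 139/41)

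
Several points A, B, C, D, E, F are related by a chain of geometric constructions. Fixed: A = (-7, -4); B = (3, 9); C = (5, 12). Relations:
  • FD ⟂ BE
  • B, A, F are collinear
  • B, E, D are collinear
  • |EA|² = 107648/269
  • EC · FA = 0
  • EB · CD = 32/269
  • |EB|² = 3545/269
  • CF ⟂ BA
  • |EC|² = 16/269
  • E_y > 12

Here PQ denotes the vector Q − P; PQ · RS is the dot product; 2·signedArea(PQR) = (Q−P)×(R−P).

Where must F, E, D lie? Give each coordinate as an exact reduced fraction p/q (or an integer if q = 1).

D = (4552581/953605, 11530852/953605)
E = (1293/269, 3268/269)
F = (1397/269, 3188/269)

1. F_x = 1397/269  [B, A, F are collinear ∩ CF ⟂ BA]
2. F_y = 3188/269  [B, A, F are collinear ∩ CF ⟂ BA]
   → F = (1397/269, 3188/269)
3. E_x = 1293/269  [line 3280/269·x + 4264/269·y + -67568/269 = 0 ∩ |EB|² = 3545/269]
4. E_y = 3268/269  [line 3280/269·x + 4264/269·y + -67568/269 = 0 ∩ |EB|² = 3545/269]
   → E = (1293/269, 3268/269)
5. D_x = 4552581/953605  [B, E, D are collinear ∩ FD ⟂ BE]
6. D_y = 11530852/953605  [B, E, D are collinear ∩ FD ⟂ BE]
   → D = (4552581/953605, 11530852/953605)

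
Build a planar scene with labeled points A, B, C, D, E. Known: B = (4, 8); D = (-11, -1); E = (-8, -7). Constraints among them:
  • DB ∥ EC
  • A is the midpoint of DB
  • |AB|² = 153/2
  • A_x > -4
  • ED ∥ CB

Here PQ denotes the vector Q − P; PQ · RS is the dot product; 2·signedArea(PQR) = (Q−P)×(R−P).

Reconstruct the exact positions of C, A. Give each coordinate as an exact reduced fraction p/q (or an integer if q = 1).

A = (-7/2, 7/2)
C = (7, 2)

1. C_x = 7  [ED ∥ CB ∩ DB ∥ EC]
2. C_y = 2  [ED ∥ CB ∩ DB ∥ EC]
   → C = (7, 2)
3. A_x = -7/2  [A is the midpoint of DB]
4. A_y = 7/2  [A is the midpoint of DB]
   → A = (-7/2, 7/2)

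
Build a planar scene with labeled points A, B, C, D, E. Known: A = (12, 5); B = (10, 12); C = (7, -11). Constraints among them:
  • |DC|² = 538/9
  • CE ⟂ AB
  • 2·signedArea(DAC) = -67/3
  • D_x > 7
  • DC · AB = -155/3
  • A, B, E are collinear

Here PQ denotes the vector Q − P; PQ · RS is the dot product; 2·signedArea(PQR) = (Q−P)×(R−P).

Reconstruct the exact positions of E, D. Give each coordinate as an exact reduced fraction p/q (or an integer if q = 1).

1. E_x = 840/53  [A, B, E are collinear ∩ CE ⟂ AB]
2. E_y = -449/53  [A, B, E are collinear ∩ CE ⟂ AB]
   → E = (840/53, -449/53)
3. D_x = 8  [2·signedArea(DAC) = -67/3 ∩ DC · AB = -155/3]
4. D_y = -10/3  [2·signedArea(DAC) = -67/3 ∩ DC · AB = -155/3]
   → D = (8, -10/3)

D = (8, -10/3)
E = (840/53, -449/53)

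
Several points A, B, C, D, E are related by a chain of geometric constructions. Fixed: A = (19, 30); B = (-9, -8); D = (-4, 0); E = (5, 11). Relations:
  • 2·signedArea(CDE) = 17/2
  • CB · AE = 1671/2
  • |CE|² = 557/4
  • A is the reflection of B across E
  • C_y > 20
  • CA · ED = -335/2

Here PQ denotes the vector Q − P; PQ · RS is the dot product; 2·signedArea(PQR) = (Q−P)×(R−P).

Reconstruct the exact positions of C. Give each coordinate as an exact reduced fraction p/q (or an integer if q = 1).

1. C_x = 12  [CB · AE = 1671/2 ∩ CA · ED = -335/2]
2. C_y = 41/2  [CB · AE = 1671/2 ∩ CA · ED = -335/2]
   → C = (12, 41/2)

C = (12, 41/2)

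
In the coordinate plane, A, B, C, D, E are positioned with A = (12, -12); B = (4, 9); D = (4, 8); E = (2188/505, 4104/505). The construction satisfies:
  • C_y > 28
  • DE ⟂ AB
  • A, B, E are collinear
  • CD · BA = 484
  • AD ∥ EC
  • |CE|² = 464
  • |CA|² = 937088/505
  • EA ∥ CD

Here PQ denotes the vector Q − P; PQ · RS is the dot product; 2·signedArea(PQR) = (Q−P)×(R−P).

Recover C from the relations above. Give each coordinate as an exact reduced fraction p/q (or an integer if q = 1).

1. C_x = -1852/505  [EA ∥ CD ∩ AD ∥ EC]
2. C_y = 14204/505  [EA ∥ CD ∩ AD ∥ EC]
   → C = (-1852/505, 14204/505)

C = (-1852/505, 14204/505)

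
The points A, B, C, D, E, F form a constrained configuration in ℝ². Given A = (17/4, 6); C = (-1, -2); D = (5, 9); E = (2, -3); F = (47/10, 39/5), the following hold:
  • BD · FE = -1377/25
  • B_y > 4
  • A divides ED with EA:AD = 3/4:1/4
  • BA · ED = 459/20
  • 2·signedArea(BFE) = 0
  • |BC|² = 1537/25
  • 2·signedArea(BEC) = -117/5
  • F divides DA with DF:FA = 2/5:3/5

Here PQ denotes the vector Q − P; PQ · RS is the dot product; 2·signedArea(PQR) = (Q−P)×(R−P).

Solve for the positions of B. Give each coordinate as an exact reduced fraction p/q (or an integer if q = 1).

1. B_x = 19/5  [2·signedArea(BFE) = 0 ∩ 2·signedArea(BEC) = -117/5]
2. B_y = 21/5  [2·signedArea(BFE) = 0 ∩ 2·signedArea(BEC) = -117/5]
   → B = (19/5, 21/5)

B = (19/5, 21/5)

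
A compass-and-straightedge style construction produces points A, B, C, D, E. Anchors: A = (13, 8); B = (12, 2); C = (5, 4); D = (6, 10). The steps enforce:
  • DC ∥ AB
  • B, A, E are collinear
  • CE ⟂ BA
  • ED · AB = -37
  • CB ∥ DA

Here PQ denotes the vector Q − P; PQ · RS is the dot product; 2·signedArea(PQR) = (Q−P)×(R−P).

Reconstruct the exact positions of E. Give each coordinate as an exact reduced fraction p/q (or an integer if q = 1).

1. E_x = 449/37  [B, A, E are collinear ∩ CE ⟂ BA]
2. E_y = 104/37  [B, A, E are collinear ∩ CE ⟂ BA]
   → E = (449/37, 104/37)

E = (449/37, 104/37)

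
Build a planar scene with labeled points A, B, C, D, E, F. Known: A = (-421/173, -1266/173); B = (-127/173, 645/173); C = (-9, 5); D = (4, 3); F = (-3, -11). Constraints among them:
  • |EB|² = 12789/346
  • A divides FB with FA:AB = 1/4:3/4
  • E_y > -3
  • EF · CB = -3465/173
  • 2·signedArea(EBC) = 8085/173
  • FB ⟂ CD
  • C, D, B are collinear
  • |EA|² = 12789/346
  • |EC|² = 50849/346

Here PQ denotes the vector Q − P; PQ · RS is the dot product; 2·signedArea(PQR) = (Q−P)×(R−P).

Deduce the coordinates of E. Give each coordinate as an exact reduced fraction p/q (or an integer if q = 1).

1. E_x = 271/346  [2·signedArea(EBC) = 8085/173 ∩ EF · CB = -3465/173]
2. E_y = -747/346  [2·signedArea(EBC) = 8085/173 ∩ EF · CB = -3465/173]
   → E = (271/346, -747/346)

E = (271/346, -747/346)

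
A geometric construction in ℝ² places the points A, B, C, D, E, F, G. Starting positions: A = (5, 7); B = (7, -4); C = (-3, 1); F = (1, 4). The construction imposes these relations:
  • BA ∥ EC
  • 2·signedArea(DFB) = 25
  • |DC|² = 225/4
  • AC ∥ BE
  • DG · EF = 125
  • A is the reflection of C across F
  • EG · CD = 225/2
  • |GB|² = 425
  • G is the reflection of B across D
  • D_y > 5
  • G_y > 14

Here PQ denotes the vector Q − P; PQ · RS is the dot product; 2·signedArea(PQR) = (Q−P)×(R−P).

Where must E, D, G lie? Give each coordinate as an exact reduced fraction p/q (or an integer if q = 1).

D = (3, 11/2)
E = (-1, -10)
G = (-1, 15)

1. E_x = -1  [BA ∥ EC ∩ AC ∥ BE]
2. E_y = -10  [BA ∥ EC ∩ AC ∥ BE]
   → E = (-1, -10)
3. D_x = 3  [line 8·x + 6·y + -57 = 0 ∩ |DC|² = 225/4]
4. D_y = 11/2  [line 8·x + 6·y + -57 = 0 ∩ |DC|² = 225/4]
   → D = (3, 11/2)
5. G_x = -1  [G is the reflection of B across D]
6. G_y = 15  [G is the reflection of B across D]
   → G = (-1, 15)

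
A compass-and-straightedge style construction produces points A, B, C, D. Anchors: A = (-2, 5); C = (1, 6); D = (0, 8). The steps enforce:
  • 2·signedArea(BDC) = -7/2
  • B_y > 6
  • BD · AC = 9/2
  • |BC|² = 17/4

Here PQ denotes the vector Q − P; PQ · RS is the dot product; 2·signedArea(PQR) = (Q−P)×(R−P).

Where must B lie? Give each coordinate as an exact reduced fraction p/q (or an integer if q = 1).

B = (-1, 13/2)

1. B_x = -1  [2·signedArea(BDC) = -7/2 ∩ BD · AC = 9/2]
2. B_y = 13/2  [2·signedArea(BDC) = -7/2 ∩ BD · AC = 9/2]
   → B = (-1, 13/2)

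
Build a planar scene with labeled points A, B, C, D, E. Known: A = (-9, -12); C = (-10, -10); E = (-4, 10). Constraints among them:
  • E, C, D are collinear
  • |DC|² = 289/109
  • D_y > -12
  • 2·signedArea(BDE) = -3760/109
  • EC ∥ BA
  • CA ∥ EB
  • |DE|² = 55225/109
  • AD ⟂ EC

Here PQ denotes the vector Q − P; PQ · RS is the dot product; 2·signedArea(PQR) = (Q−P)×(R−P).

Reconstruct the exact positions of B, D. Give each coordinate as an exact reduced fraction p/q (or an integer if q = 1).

1. B_x = -3  [EC ∥ BA ∩ CA ∥ EB]
2. B_y = 8  [EC ∥ BA ∩ CA ∥ EB]
   → B = (-3, 8)
3. D_x = -1141/109  [E, C, D are collinear ∩ AD ⟂ EC]
4. D_y = -1260/109  [E, C, D are collinear ∩ AD ⟂ EC]
   → D = (-1141/109, -1260/109)

B = (-3, 8)
D = (-1141/109, -1260/109)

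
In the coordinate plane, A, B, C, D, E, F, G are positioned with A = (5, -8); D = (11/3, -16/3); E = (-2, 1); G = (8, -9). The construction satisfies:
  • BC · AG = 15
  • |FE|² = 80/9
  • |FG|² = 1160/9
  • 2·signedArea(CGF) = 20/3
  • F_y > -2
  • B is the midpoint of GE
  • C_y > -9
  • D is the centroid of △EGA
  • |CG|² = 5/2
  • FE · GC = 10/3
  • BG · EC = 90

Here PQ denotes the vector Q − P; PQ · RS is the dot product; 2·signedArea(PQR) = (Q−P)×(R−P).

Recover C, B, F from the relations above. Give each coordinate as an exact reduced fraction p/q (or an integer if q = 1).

B = (3, -4)
C = (13/2, -17/2)
F = (-2/3, -5/3)

1. B_x = 3  [B is the midpoint of GE]
2. B_y = -4  [B is the midpoint of GE]
   → B = (3, -4)
3. C_x = 13/2  [BC · AG = 15 ∩ BG · EC = 90]
4. C_y = -17/2  [BC · AG = 15 ∩ BG · EC = 90]
   → C = (13/2, -17/2)
5. F_x = -2/3  [2·signedArea(CGF) = 20/3 ∩ FE · GC = 10/3]
6. F_y = -5/3  [2·signedArea(CGF) = 20/3 ∩ FE · GC = 10/3]
   → F = (-2/3, -5/3)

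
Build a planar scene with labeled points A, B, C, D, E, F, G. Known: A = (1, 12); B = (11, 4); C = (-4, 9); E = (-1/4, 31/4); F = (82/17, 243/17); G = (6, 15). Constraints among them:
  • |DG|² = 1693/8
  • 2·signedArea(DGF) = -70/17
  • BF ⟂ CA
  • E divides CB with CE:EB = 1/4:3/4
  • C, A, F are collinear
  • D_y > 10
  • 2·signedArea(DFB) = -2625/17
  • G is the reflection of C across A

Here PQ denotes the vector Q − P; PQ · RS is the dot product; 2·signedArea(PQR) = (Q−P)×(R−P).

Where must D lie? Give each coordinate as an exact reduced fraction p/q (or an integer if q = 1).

1. D_x = -31/4  [2·signedArea(DGF) = -70/17 ∩ 2·signedArea(DFB) = -2625/17]
2. D_y = 41/4  [2·signedArea(DGF) = -70/17 ∩ 2·signedArea(DFB) = -2625/17]
   → D = (-31/4, 41/4)

D = (-31/4, 41/4)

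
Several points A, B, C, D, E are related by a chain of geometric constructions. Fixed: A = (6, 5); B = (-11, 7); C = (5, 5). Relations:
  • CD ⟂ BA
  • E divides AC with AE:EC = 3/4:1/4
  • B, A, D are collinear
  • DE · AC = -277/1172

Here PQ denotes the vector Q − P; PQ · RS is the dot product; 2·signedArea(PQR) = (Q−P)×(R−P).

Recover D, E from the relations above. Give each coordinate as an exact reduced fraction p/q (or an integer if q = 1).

1. D_x = 1469/293  [B, A, D are collinear ∩ CD ⟂ BA]
2. D_y = 1499/293  [B, A, D are collinear ∩ CD ⟂ BA]
   → D = (1469/293, 1499/293)
3. E_x = 21/4  [E divides AC with AE:EC = 3/4:1/4]
4. E_y = 5  [E divides AC with AE:EC = 3/4:1/4]
   → E = (21/4, 5)

D = (1469/293, 1499/293)
E = (21/4, 5)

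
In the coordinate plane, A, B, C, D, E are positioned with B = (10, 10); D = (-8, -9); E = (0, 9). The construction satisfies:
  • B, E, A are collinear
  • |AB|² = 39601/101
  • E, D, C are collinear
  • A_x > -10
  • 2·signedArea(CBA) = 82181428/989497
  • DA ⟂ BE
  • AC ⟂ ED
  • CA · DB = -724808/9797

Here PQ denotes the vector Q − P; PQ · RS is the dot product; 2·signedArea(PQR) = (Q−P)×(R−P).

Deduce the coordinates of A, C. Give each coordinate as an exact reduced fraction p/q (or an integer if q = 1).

1. A_x = -980/101  [B, E, A are collinear ∩ DA ⟂ BE]
2. A_y = 811/101  [B, E, A are collinear ∩ DA ⟂ BE]
   → A = (-980/101, 811/101)
3. C_x = -19208/9797  [E, D, C are collinear ∩ AC ⟂ ED]
4. C_y = 44955/9797  [E, D, C are collinear ∩ AC ⟂ ED]
   → C = (-19208/9797, 44955/9797)

A = (-980/101, 811/101)
C = (-19208/9797, 44955/9797)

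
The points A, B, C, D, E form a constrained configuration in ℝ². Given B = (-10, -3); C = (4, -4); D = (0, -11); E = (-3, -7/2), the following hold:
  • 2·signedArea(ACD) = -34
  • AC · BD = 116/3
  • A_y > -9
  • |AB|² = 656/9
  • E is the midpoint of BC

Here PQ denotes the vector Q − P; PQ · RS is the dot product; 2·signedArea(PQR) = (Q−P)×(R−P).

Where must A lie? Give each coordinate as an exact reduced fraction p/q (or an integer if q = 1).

1. A_x = -10/3  [2·signedArea(ACD) = -34 ∩ AC · BD = 116/3]
2. A_y = -25/3  [2·signedArea(ACD) = -34 ∩ AC · BD = 116/3]
   → A = (-10/3, -25/3)

A = (-10/3, -25/3)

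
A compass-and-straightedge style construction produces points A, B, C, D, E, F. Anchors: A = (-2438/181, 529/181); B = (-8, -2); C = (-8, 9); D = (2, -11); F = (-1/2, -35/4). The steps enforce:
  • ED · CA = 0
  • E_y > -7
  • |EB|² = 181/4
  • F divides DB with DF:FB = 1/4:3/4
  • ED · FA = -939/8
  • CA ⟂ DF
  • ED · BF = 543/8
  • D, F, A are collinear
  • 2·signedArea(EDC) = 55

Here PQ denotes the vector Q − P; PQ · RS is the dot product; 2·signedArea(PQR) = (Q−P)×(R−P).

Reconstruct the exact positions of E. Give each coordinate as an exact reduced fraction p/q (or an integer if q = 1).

E = (-3, -13/2)

1. E_x = -3  [ED · CA = 0 ∩ ED · FA = -939/8]
2. E_y = -13/2  [ED · CA = 0 ∩ ED · FA = -939/8]
   → E = (-3, -13/2)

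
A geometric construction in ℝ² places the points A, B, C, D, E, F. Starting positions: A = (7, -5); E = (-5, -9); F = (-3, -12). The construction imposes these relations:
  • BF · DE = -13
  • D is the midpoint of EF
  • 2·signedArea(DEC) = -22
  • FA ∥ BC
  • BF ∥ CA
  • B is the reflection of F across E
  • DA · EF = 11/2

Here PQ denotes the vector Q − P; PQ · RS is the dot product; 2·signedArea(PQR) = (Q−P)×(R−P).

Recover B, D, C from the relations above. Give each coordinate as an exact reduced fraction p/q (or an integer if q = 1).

B = (-7, -6)
C = (3, 1)
D = (-4, -21/2)

1. B_x = -7  [B is the reflection of F across E]
2. B_y = -6  [B is the reflection of F across E]
   → B = (-7, -6)
3. D_x = -4  [D is the midpoint of EF]
4. D_y = -21/2  [D is the midpoint of EF]
   → D = (-4, -21/2)
5. C_x = 3  [BF ∥ CA ∩ FA ∥ BC]
6. C_y = 1  [BF ∥ CA ∩ FA ∥ BC]
   → C = (3, 1)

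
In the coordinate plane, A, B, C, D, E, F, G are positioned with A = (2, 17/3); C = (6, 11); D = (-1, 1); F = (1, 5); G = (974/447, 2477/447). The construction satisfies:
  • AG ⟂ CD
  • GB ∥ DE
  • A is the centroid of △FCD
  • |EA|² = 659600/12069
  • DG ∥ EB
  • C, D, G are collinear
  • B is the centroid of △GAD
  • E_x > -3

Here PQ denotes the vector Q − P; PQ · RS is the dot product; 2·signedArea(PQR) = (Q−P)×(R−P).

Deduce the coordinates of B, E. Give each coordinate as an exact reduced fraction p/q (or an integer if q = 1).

B = (1421/1341, 1819/447)
E = (-2842/1341, -211/447)

1. B_x = 1421/1341  [B is the centroid of △GAD]
2. B_y = 1819/447  [B is the centroid of △GAD]
   → B = (1421/1341, 1819/447)
3. E_x = -2842/1341  [DG ∥ EB ∩ GB ∥ DE]
4. E_y = -211/447  [DG ∥ EB ∩ GB ∥ DE]
   → E = (-2842/1341, -211/447)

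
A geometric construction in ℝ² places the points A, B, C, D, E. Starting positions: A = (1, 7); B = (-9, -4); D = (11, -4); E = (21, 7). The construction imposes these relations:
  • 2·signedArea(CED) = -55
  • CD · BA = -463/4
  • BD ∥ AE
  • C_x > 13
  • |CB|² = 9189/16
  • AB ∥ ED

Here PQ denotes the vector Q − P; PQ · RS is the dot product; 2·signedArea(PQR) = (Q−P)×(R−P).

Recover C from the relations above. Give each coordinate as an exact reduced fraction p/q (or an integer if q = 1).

1. C_x = 27/2  [CD · BA = -463/4 ∩ 2·signedArea(CED) = -55]
2. C_y = 17/4  [CD · BA = -463/4 ∩ 2·signedArea(CED) = -55]
   → C = (27/2, 17/4)

C = (27/2, 17/4)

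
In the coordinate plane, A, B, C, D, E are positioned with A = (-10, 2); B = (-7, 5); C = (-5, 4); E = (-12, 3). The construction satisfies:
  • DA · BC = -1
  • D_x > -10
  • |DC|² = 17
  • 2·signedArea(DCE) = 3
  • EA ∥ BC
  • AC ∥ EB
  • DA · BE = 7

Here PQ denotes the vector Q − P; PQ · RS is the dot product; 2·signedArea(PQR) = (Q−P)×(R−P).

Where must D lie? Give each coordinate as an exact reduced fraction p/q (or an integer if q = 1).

1. D_x = -9  [DA · BE = 7 ∩ 2·signedArea(DCE) = 3]
2. D_y = 3  [DA · BE = 7 ∩ 2·signedArea(DCE) = 3]
   → D = (-9, 3)

D = (-9, 3)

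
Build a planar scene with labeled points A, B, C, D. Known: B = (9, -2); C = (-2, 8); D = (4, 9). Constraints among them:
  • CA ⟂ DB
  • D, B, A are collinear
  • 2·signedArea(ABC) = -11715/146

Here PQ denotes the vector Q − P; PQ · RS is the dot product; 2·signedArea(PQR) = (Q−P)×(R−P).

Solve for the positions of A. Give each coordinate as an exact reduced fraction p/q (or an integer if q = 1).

1. A_x = 489/146  [D, B, A are collinear ∩ CA ⟂ DB]
2. A_y = 1523/146  [D, B, A are collinear ∩ CA ⟂ DB]
   → A = (489/146, 1523/146)

A = (489/146, 1523/146)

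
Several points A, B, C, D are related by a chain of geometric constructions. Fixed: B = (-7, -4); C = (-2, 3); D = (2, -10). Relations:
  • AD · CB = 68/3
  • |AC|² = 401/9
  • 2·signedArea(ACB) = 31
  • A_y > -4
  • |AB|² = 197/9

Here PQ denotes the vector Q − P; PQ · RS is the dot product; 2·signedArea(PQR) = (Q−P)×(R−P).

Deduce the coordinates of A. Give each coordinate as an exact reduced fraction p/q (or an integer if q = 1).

A = (-7/3, -11/3)

1. A_x = -7/3  [2·signedArea(ACB) = 31 ∩ AD · CB = 68/3]
2. A_y = -11/3  [2·signedArea(ACB) = 31 ∩ AD · CB = 68/3]
   → A = (-7/3, -11/3)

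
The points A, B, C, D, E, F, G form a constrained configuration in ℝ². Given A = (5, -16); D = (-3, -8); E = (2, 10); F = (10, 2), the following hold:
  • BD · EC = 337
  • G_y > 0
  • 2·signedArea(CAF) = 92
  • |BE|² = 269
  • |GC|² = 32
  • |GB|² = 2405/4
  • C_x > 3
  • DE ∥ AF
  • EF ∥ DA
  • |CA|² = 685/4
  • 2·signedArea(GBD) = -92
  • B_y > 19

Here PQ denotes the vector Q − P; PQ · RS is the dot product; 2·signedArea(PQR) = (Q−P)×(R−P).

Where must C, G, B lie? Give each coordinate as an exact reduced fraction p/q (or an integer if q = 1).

B = (15, 20)
C = (7/2, -3)
G = (-1/2, 1)

1. C_x = 7/2  [line -18·x + 5·y + 78 = 0 ∩ |CA|² = 685/4]
2. C_y = -3  [line -18·x + 5·y + 78 = 0 ∩ |CA|² = 685/4]
   → C = (7/2, -3)
3. B_x = 15  [line -3/2·x + 13·y + -475/2 = 0 ∩ |BE|² = 269]
4. B_y = 20  [line -3/2·x + 13·y + -475/2 = 0 ∩ |BE|² = 269]
   → B = (15, 20)
5. G_x = -1/2  [line 28·x + -18·y + 32 = 0 ∩ |GC|² = 32]
6. G_y = 1  [line 28·x + -18·y + 32 = 0 ∩ |GC|² = 32]
   → G = (-1/2, 1)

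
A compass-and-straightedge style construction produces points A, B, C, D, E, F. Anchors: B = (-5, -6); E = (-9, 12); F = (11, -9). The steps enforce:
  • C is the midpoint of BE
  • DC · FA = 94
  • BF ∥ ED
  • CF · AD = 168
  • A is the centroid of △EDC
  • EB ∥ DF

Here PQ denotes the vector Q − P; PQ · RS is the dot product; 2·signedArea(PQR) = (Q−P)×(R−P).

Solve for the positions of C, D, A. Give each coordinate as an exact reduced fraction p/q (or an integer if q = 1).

A = (-3, 8)
C = (-7, 3)
D = (7, 9)

1. C_x = -7  [C is the midpoint of BE]
2. C_y = 3  [C is the midpoint of BE]
   → C = (-7, 3)
3. D_x = 7  [EB ∥ DF ∩ BF ∥ ED]
4. D_y = 9  [EB ∥ DF ∩ BF ∥ ED]
   → D = (7, 9)
5. A_x = -3  [A is the centroid of △EDC]
6. A_y = 8  [A is the centroid of △EDC]
   → A = (-3, 8)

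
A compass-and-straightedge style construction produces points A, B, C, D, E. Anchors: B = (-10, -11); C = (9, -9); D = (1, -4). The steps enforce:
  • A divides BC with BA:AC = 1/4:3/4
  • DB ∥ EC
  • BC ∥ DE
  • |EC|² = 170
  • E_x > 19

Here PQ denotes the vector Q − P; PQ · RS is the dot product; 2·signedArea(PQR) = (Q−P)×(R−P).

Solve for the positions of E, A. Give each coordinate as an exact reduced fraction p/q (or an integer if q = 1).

A = (-21/4, -21/2)
E = (20, -2)

1. E_x = 20  [DB ∥ EC ∩ BC ∥ DE]
2. E_y = -2  [DB ∥ EC ∩ BC ∥ DE]
   → E = (20, -2)
3. A_x = -21/4  [A divides BC with BA:AC = 1/4:3/4]
4. A_y = -21/2  [A divides BC with BA:AC = 1/4:3/4]
   → A = (-21/4, -21/2)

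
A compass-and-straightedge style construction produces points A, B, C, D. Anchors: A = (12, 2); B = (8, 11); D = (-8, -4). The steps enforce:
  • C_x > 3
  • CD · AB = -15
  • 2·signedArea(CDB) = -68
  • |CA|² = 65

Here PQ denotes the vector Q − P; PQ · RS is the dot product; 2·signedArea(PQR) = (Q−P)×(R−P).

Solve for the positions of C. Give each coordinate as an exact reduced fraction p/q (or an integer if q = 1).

1. C_x = 4  [2·signedArea(CDB) = -68 ∩ CD · AB = -15]
2. C_y = 3  [2·signedArea(CDB) = -68 ∩ CD · AB = -15]
   → C = (4, 3)

C = (4, 3)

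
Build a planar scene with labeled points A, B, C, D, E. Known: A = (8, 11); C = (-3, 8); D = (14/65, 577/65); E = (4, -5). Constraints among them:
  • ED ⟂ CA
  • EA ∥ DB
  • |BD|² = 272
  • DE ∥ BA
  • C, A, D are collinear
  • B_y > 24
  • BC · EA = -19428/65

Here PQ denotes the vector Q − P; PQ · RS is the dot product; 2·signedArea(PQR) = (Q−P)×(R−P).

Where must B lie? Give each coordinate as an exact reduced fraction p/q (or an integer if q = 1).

B = (274/65, 1617/65)

1. B_x = 274/65  [DE ∥ BA ∩ EA ∥ DB]
2. B_y = 1617/65  [DE ∥ BA ∩ EA ∥ DB]
   → B = (274/65, 1617/65)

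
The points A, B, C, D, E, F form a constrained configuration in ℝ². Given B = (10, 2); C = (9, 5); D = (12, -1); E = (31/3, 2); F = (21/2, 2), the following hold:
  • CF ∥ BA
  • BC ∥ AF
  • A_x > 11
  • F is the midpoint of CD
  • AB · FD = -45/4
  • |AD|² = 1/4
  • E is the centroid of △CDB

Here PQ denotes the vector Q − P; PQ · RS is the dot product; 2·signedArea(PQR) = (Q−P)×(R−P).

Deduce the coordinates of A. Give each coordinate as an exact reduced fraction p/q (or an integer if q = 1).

A = (23/2, -1)

1. A_x = 23/2  [BC ∥ AF ∩ CF ∥ BA]
2. A_y = -1  [BC ∥ AF ∩ CF ∥ BA]
   → A = (23/2, -1)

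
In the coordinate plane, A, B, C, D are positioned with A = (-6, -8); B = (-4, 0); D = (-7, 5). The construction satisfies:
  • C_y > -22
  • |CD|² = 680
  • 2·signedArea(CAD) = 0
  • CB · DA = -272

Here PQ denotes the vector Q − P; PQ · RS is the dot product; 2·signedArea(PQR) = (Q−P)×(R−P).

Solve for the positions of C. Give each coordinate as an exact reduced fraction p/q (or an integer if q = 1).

1. C_x = -5  [2·signedArea(CAD) = 0 ∩ CB · DA = -272]
2. C_y = -21  [2·signedArea(CAD) = 0 ∩ CB · DA = -272]
   → C = (-5, -21)

C = (-5, -21)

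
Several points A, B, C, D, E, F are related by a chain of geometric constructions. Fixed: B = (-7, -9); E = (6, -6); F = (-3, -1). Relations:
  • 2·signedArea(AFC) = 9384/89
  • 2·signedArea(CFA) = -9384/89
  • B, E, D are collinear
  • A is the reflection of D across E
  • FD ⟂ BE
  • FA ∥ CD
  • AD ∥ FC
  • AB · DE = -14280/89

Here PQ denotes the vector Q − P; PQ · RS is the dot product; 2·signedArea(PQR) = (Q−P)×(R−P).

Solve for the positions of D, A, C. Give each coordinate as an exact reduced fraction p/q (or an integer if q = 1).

1. D_x = -129/89  [B, E, D are collinear ∩ FD ⟂ BE]
2. D_y = -687/89  [B, E, D are collinear ∩ FD ⟂ BE]
   → D = (-129/89, -687/89)
3. A_x = 1197/89  [A is the reflection of D across E]
4. A_y = -381/89  [A is the reflection of D across E]
   → A = (1197/89, -381/89)
5. C_x = -1593/89  [FA ∥ CD ∩ AD ∥ FC]
6. C_y = -395/89  [FA ∥ CD ∩ AD ∥ FC]
   → C = (-1593/89, -395/89)

A = (1197/89, -381/89)
C = (-1593/89, -395/89)
D = (-129/89, -687/89)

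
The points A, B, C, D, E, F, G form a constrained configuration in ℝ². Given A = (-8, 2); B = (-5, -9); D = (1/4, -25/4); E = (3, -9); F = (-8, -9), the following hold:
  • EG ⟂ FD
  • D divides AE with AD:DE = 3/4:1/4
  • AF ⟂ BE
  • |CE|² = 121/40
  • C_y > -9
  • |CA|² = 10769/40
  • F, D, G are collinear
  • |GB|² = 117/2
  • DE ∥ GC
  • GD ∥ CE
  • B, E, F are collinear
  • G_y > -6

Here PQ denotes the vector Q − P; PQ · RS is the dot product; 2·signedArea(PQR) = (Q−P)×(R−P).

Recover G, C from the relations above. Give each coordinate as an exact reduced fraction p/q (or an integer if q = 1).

1. G_x = 19/10  [F, D, G are collinear ∩ EG ⟂ FD]
2. G_y = -57/10  [F, D, G are collinear ∩ EG ⟂ FD]
   → G = (19/10, -57/10)
3. C_x = 93/20  [GD ∥ CE ∩ DE ∥ GC]
4. C_y = -169/20  [GD ∥ CE ∩ DE ∥ GC]
   → C = (93/20, -169/20)

C = (93/20, -169/20)
G = (19/10, -57/10)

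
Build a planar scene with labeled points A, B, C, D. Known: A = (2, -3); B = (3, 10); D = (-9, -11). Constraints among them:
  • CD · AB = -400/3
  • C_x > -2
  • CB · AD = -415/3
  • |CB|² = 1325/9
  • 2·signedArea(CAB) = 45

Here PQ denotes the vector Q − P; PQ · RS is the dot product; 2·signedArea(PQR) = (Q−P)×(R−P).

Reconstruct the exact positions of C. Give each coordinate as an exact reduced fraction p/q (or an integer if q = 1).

C = (-4/3, -4/3)

1. C_x = -4/3  [CD · AB = -400/3 ∩ 2·signedArea(CAB) = 45]
2. C_y = -4/3  [CD · AB = -400/3 ∩ 2·signedArea(CAB) = 45]
   → C = (-4/3, -4/3)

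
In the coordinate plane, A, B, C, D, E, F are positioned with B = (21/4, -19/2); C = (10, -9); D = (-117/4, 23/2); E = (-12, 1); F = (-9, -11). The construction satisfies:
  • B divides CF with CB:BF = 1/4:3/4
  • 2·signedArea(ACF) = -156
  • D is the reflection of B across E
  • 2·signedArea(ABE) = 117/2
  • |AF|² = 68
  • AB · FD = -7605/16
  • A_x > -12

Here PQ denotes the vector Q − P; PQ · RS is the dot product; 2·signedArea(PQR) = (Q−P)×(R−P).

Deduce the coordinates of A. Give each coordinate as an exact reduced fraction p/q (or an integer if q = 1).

1. A_x = -11  [2·signedArea(ACF) = -156 ∩ 2·signedArea(ABE) = 117/2]
2. A_y = -3  [2·signedArea(ACF) = -156 ∩ 2·signedArea(ABE) = 117/2]
   → A = (-11, -3)

A = (-11, -3)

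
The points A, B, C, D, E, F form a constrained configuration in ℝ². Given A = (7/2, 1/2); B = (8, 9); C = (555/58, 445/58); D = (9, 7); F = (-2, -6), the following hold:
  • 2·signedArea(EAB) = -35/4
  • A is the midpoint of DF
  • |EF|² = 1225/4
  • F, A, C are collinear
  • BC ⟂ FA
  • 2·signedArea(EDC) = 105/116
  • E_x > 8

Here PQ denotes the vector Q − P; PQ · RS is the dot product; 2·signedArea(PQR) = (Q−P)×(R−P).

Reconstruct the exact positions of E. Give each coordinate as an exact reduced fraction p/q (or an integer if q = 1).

1. E_x = 17/2  [2·signedArea(EAB) = -35/4 ∩ 2·signedArea(EDC) = 105/116]
2. E_y = 8  [2·signedArea(EAB) = -35/4 ∩ 2·signedArea(EDC) = 105/116]
   → E = (17/2, 8)

E = (17/2, 8)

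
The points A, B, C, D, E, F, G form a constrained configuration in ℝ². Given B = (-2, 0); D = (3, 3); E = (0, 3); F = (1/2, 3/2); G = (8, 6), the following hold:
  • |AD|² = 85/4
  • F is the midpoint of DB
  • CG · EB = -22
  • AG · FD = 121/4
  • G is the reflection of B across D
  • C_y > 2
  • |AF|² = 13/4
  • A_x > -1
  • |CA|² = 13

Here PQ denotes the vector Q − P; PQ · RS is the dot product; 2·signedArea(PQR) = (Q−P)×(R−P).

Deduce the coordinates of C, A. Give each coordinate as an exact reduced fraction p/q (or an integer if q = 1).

A = (-1/2, 0)
C = (3/2, 3)

1. A_x = -1/2  [line -5/2·x + -3/2·y + -5/4 = 0 ∩ |AD|² = 85/4]
2. A_y = 0  [line -5/2·x + -3/2·y + -5/4 = 0 ∩ |AD|² = 85/4]
   → A = (-1/2, 0)
3. C_x = 3/2  [line 2·x + 3·y + -12 = 0 ∩ |CA|² = 13]
4. C_y = 3  [line 2·x + 3·y + -12 = 0 ∩ |CA|² = 13]
   → C = (3/2, 3)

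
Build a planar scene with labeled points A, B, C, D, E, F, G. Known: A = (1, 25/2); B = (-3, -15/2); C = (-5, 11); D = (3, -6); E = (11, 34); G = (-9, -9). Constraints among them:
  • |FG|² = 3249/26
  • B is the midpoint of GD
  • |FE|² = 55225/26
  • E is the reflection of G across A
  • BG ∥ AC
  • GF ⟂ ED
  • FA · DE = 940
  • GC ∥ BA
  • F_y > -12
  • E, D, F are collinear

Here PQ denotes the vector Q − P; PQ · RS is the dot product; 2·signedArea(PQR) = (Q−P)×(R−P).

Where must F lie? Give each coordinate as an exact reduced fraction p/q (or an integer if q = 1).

F = (51/26, -291/26)

1. F_x = 51/26  [E, D, F are collinear ∩ GF ⟂ ED]
2. F_y = -291/26  [E, D, F are collinear ∩ GF ⟂ ED]
   → F = (51/26, -291/26)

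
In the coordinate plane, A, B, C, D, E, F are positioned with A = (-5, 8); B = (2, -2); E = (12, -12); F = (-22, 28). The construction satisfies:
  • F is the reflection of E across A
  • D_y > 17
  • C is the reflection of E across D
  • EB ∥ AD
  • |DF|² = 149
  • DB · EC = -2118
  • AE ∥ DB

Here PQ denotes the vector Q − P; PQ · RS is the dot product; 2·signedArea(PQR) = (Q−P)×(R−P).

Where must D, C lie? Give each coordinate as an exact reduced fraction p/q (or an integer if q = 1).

C = (-42, 48)
D = (-15, 18)

1. D_x = -15  [AE ∥ DB ∩ EB ∥ AD]
2. D_y = 18  [AE ∥ DB ∩ EB ∥ AD]
   → D = (-15, 18)
3. C_x = -42  [C is the reflection of E across D]
4. C_y = 48  [C is the reflection of E across D]
   → C = (-42, 48)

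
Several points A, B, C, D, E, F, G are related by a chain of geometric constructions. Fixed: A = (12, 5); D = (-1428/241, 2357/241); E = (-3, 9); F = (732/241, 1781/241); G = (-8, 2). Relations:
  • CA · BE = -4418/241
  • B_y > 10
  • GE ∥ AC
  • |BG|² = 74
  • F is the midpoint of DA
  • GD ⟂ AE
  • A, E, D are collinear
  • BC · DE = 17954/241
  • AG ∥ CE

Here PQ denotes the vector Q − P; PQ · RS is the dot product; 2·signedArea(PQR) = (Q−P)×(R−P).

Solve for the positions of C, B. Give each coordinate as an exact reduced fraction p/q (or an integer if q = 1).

1. C_x = 17  [AG ∥ CE ∩ GE ∥ AC]
2. C_y = 12  [AG ∥ CE ∩ GE ∥ AC]
   → C = (17, 12)
3. B_x = -2133/241  [BC · DE = 17954/241 ∩ CA · BE = -4418/241]
4. B_y = 2545/241  [BC · DE = 17954/241 ∩ CA · BE = -4418/241]
   → B = (-2133/241, 2545/241)

B = (-2133/241, 2545/241)
C = (17, 12)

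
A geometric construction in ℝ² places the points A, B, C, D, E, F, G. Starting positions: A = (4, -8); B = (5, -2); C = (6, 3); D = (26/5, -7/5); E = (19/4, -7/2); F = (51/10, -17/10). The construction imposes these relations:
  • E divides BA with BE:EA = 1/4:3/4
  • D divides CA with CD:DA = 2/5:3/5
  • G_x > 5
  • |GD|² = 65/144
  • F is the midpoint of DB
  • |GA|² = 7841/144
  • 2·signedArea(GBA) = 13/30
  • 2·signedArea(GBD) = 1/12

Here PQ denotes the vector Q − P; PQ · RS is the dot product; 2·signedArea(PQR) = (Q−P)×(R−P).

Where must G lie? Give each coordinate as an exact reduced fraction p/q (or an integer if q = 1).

G = (317/60, -11/15)

1. G_x = 317/60  [2·signedArea(GBA) = 13/30 ∩ 2·signedArea(GBD) = 1/12]
2. G_y = -11/15  [2·signedArea(GBA) = 13/30 ∩ 2·signedArea(GBD) = 1/12]
   → G = (317/60, -11/15)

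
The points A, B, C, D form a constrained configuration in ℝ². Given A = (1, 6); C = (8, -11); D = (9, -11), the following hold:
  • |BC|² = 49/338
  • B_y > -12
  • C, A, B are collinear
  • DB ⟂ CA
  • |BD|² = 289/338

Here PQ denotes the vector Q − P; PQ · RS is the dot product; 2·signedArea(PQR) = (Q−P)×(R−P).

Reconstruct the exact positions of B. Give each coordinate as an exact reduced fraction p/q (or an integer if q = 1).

B = (2753/338, -3837/338)

1. B_x = 2753/338  [C, A, B are collinear ∩ DB ⟂ CA]
2. B_y = -3837/338  [C, A, B are collinear ∩ DB ⟂ CA]
   → B = (2753/338, -3837/338)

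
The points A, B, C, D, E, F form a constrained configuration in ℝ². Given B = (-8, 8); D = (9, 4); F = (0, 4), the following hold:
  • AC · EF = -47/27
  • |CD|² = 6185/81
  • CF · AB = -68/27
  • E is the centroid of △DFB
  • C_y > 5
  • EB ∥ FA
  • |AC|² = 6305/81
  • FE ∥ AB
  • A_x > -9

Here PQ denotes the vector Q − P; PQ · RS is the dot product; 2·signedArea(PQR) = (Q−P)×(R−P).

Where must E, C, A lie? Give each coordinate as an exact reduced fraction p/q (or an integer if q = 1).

1. E_x = 1/3  [E is the centroid of △DFB]
2. E_y = 16/3  [E is the centroid of △DFB]
   → E = (1/3, 16/3)
3. A_x = -25/3  [FE ∥ AB ∩ EB ∥ FA]
4. A_y = 20/3  [FE ∥ AB ∩ EB ∥ FA]
   → A = (-25/3, 20/3)
5. C_x = 4/9  [line -1/3·x + -4/3·y + 212/27 = 0 ∩ |CD|² = 6185/81]
6. C_y = 52/9  [line -1/3·x + -4/3·y + 212/27 = 0 ∩ |CD|² = 6185/81]
   → C = (4/9, 52/9)

A = (-25/3, 20/3)
C = (4/9, 52/9)
E = (1/3, 16/3)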